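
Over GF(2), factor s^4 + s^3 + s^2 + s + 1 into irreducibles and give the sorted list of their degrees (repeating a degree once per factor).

4

Write g(s) = s^4 + s^3 + s^2 + s + 1.
Roots in GF(2): g(0) = 1; g(1) = 1.
Complete factorization: g(s) = (s^4 + s^3 + s^2 + s + 1).
Factor degrees with multiplicity: 4 = 4.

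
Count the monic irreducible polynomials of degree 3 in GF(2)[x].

Gauss's count: N_{2}(3) = (1/3) Σ_{d|3} μ(3/d)·2^d.
Divisors of 3: 1, 3; μ(3/d) for each: -1, 1.
Σ = − 2^1 + 2^3 = 6.
N = 6/3 = 2.

2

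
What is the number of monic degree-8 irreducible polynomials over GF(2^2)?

8160

Gauss's count: N_{4}(8) = (1/8) Σ_{d|8} μ(8/d)·4^d.
Divisors of 8: 1, 2, 4, 8; μ(8/d) for each: 0, 0, -1, 1.
Σ = − 4^4 + 4^8 = 65280.
N = 65280/8 = 8160.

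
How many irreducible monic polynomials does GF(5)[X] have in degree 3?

The number of monic irreducibles of degree 3 over GF(5) is (1/3)·Σ_{d∣3} μ(3/d) 5^d.
Divisors of 3: 1, 3; μ(3/d) for each: -1, 1.
Σ = − 5^1 + 5^3 = 120.
N = 120/3 = 40.

40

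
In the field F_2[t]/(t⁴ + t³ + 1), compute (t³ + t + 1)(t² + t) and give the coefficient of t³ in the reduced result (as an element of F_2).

Multiply in F_2[t]: (t³ + t + 1)·(t² + t) = t⁵ + t⁴ + t³ + t.
Reduce using t⁴ ≡ t³ + 1 (mod t⁴ + t³ + 1).
Reduced: t³.

1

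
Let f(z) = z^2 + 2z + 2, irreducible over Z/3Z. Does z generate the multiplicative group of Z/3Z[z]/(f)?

|GF(3^2)^×| = 3^2 − 1 = 8. Prime factorization: 8 = 2^3.
f is primitive ⇔ z has order 8 in GF(3)[z]/(f), i.e. z^(8/q) ≠ 1 for each prime q | 8.
z^(4) mod f = 2.
None equal 1, so z has full order 8; f is primitive.

Yes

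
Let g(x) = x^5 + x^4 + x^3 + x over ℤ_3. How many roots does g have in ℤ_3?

Evaluate at each of the 3 elements of ℤ_3:
g(0) = 0 → root; g(1) = 1; g(2) = 1.
Roots: {0}.

1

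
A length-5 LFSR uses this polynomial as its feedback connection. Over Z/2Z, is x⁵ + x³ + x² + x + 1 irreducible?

Yes

Write g(x) = x⁵ + x³ + x² + x + 1.
Check for roots in Z/2Z: g(0) = 1; g(1) = 1.
No roots, so no linear factors.
Monic irreducibles of degree 2 over GF(2): x² + x + 1.
None of them divide g (all give nonzero remainder).
No irreducible factor of degree ≤ 2 exists, so g is irreducible over GF(2).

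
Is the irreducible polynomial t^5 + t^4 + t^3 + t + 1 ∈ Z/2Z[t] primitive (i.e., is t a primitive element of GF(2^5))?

Write f(t) = t^5 + t^4 + t^3 + t + 1.
|GF(2^5)^×| = 2^5 − 1 = 31. Prime factorization: 31 = 31.
f is primitive ⇔ t has order 31 in GF(2)[t]/(f), i.e. t^(31/q) ≠ 1 for each prime q | 31.
t^(1) mod f = t.
None equal 1, so t has full order 31; f is primitive.

Yes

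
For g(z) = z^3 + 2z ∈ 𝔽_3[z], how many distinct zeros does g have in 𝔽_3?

3

Evaluate at each of the 3 elements of 𝔽_3:
g(0) = 0 → root; g(1) = 0 → root; g(2) = 0 → root.
Roots: {0, 1, 2}.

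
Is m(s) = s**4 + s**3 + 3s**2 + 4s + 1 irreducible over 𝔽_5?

No

Check for roots in 𝔽_5: m(0) = 1; m(1) = 0 → root; m(2) = 0 → root; m(3) = 3; m(4) = 0 → root.
m(1) = 0, so (s − 1) divides m(s); m is reducible.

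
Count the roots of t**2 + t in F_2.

Write P(t) = t**2 + t.
Evaluate at each of the 2 elements of F_2:
P(0) = 0 → root; P(1) = 0 → root.
Roots: {0, 1}.

2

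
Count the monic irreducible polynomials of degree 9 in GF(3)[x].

The number of monic irreducibles of degree 9 over GF(3) is (1/9)·Σ_{d∣9} μ(9/d) 3^d.
Divisors of 9: 1, 3, 9; μ(9/d) for each: 0, -1, 1.
Σ = − 3^3 + 3^9 = 19656.
N = 19656/9 = 2184.

2184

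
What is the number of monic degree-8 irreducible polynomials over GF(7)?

The number of monic irreducibles of degree 8 over GF(7) is (1/8)·Σ_{d∣8} μ(8/d) 7^d.
Divisors of 8: 1, 2, 4, 8; μ(8/d) for each: 0, 0, -1, 1.
Σ = − 7^4 + 7^8 = 5762400.
N = 5762400/8 = 720300.

720300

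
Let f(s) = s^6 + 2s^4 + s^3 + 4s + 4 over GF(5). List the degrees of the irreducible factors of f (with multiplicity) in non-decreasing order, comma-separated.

Roots in GF(5): f(0) = 4; f(1) = 2; f(2) = 1; f(3) = 4; f(4) = 2.
Complete factorization: f(s) = (s^6 + 2s^4 + s^3 + 4s + 4).
Factor degrees with multiplicity: 6 = 6.

6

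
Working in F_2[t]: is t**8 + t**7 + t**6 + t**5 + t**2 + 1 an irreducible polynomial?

Write h(t) = t**8 + t**7 + t**6 + t**5 + t**2 + 1.
Check for roots in F_2: h(0) = 1; h(1) = 0 → root.
h(1) = 0, so (t − 1) divides h(t); h is reducible.

No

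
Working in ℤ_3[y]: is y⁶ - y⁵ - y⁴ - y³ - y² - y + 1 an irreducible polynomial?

Write P(y) = y⁶ - y⁵ - y⁴ - y³ - y² - y + 1.
Check for roots in ℤ_3: P(0) = 1; P(1) = 0 → root; P(2) = 0 → root.
P(1) = 0, so (y − 1) divides P(y); P is reducible.

No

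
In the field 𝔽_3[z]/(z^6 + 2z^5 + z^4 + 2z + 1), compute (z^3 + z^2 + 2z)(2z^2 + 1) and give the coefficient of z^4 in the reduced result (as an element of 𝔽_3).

2

Multiply in 𝔽_3[z]: (z^3 + z^2 + 2z)·(2z^2 + 1) = 2z^5 + 2z^4 + 2z^3 + z^2 + 2z.
Reduced: 2z^5 + 2z^4 + 2z^3 + z^2 + 2z.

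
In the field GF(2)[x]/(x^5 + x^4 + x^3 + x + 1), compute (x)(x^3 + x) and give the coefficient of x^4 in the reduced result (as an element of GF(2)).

1

Multiply in GF(2)[x]: (x)·(x^3 + x) = x^4 + x^2.
Reduced: x^4 + x^2.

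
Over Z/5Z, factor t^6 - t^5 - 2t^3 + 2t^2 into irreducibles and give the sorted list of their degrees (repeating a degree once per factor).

1, 1, 1, 1, 2

Write f(t) = t^6 - t^5 - 2t^3 + 2t^2.
Roots in Z/5Z: f(0) = 0 → root; f(1) = 0 → root; f(2) = 4; f(3) = 0 → root; f(4) = 1.
Linear factors from roots: (t), (t - 1), (t + 2).
Complete factorization: f(t) = (t + 2)·(t - 1)·(t)^2·(t^2 - 2t - 1).
Factor degrees with multiplicity: 1 + 1 + 1 + 1 + 2 = 6.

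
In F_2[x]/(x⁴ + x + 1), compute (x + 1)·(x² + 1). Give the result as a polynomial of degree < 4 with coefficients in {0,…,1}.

x^3 + x^2 + x + 1

Multiply in F_2[x]: (x + 1)·(x² + 1) = x³ + x² + x + 1.
Reduced: x³ + x² + x + 1.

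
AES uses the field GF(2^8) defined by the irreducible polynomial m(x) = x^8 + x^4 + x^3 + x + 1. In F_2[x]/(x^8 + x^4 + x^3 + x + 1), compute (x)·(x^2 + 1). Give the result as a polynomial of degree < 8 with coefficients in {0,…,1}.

x^3 + x

Multiply in F_2[x]: (x)·(x^2 + 1) = x^3 + x.
Reduced: x^3 + x.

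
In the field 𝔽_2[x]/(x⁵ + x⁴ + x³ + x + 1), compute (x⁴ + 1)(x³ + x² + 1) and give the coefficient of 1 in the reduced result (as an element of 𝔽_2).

0

Multiply in 𝔽_2[x]: (x⁴ + 1)·(x³ + x² + 1) = x⁷ + x⁶ + x⁴ + x³ + x² + 1.
Reduce using x⁵ ≡ x⁴ + x³ + x + 1 (mod x⁵ + x⁴ + x³ + x + 1).
Reduced: x³ + x.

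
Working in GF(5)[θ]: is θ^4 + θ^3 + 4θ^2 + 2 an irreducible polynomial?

Write m(θ) = θ^4 + θ^3 + 4θ^2 + 2.
Check for roots in GF(5): m(0) = 2; m(1) = 3; m(2) = 2; m(3) = 1; m(4) = 1.
No roots, so no linear factors.
Degree-2 irreducible divisors: test the 10 monic irreducibles of degree 2 over GF(5).
None of them divide m (all give nonzero remainder).
No irreducible factor of degree ≤ 2 exists, so m is irreducible over GF(5).

Yes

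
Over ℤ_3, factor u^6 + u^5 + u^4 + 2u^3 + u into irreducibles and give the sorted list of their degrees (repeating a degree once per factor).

Write f(u) = u^6 + u^5 + u^4 + 2u^3 + u.
Roots in ℤ_3: f(0) = 0 → root; f(1) = 0 → root; f(2) = 1.
Linear factors from roots: (u), (u + 2).
Complete factorization: f(u) = (u)·(u + 2)·(u^2 + 1)·(u^2 + 2u + 2).
Factor degrees with multiplicity: 1 + 1 + 2 + 2 = 6.

1, 1, 2, 2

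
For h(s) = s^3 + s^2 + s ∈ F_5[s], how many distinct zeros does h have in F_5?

Evaluate at each of the 5 elements of F_5:
h(0) = 0 → root; h(1) = 3; h(2) = 4; h(3) = 4; h(4) = 4.
Roots: {0}.

1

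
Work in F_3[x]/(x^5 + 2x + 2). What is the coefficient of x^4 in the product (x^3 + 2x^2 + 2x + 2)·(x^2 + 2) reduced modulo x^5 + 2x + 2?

2

Multiply in F_3[x]: (x^3 + 2x^2 + 2x + 2)·(x^2 + 2) = x^5 + 2x^4 + x^3 + x + 1.
Reduce using x^5 ≡ x + 1 (mod x^5 + 2x + 2).
Reduced: 2x^4 + x^3 + 2x + 2.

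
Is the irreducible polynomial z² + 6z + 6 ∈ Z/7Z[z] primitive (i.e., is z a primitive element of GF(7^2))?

Write f(z) = z² + 6z + 6.
|GF(7^2)^×| = 7^2 − 1 = 48. Prime factorization: 48 = 2^4·3.
f is primitive ⇔ z has order 48 in GF(7)[z]/(f), i.e. z^(48/q) ≠ 1 for each prime q | 48.
z^(24) mod f = 6.
z^(16) mod f = 1
Since z^(16) = 1, the order of z divides 16 < 48; not primitive.

No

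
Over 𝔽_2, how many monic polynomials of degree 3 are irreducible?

2

Gauss's count: N_{2}(3) = (1/3) Σ_{d|3} μ(3/d)·2^d.
Divisors of 3: 1, 3; μ(3/d) for each: -1, 1.
Σ = − 2^1 + 2^3 = 6.
N = 6/3 = 2.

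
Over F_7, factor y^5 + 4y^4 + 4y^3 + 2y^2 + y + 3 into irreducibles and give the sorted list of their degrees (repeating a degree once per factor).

5

Write h(y) = y^5 + 4y^4 + 4y^3 + 2y^2 + y + 3.
Complete factorization: h(y) = (y^5 + 4y^4 + 4y^3 + 2y^2 + y + 3).
Factor degrees with multiplicity: 5 = 5.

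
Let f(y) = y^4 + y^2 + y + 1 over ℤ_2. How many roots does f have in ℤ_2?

Evaluate at each of the 2 elements of ℤ_2:
f(0) = 1; f(1) = 0 → root.
Roots: {1}.

1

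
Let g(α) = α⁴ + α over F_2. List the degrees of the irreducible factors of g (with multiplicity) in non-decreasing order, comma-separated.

Roots in F_2: g(0) = 0 → root; g(1) = 0 → root.
Linear factors from roots: (α), (α + 1).
Complete factorization: g(α) = (α)·(α + 1)·(α² + α + 1).
Factor degrees with multiplicity: 1 + 1 + 2 = 4.

1, 1, 2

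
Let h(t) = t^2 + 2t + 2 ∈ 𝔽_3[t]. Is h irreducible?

Yes

Check for roots in 𝔽_3: h(0) = 2; h(1) = 2; h(2) = 1.
No roots. A degree-2 polynomial over a field with no linear factor is irreducible.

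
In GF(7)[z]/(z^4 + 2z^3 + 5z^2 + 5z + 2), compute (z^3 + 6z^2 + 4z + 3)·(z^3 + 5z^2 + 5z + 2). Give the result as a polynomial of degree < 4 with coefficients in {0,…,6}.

Multiply in GF(7)[z]: (z^3 + 6z^2 + 4z + 3)·(z^3 + 5z^2 + 5z + 2) = z^6 + 4z^5 + 4z^4 + 6z^3 + 5z^2 + 2z + 6.
Reduce using z^4 ≡ 5z^3 + 2z^2 + 2z + 5 (mod z^4 + 2z^3 + 5z^2 + 5z + 2).
Reduced: z^3 + 4z^2 + 2z + 2.

z^3 + 4z^2 + 2z + 2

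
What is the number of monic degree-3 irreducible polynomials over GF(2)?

2

By the necklace-counting formula, N_2(3) = (1/3) Σ_{d|3} μ(3/d)·2^d.
Divisors of 3: 1, 3; μ(3/d) for each: -1, 1.
Σ = − 2^1 + 2^3 = 6.
N = 6/3 = 2.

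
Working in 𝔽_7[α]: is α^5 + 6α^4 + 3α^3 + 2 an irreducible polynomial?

No

Write m(α) = α^5 + 6α^4 + 3α^3 + 2.
Check for roots in 𝔽_7: m(0) = 2; m(1) = 5; m(2) = 0 → root; m(3) = 0 → root; m(4) = 3; m(5) = 0 → root; m(6) = 4.
m(2) = 0, so (α − 2) divides m(α); m is reducible.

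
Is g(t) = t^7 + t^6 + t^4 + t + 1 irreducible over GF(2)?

Check for roots in GF(2): g(0) = 1; g(1) = 1.
No roots, so no linear factors.
Monic irreducibles of degree 2 over GF(2): t^2 + t + 1.
None of them divide g (all give nonzero remainder).
Monic irreducibles of degree 3 over GF(2): t^3 + t + 1, t^3 + t^2 + 1.
None of them divide g (all give nonzero remainder).
No irreducible factor of degree ≤ 3 exists, so g is irreducible over GF(2).

Yes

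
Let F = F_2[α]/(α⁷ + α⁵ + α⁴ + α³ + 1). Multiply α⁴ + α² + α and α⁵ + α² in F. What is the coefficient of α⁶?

Multiply in F_2[α]: (α⁴ + α² + α)·(α⁵ + α²) = α⁹ + α⁷ + α⁴ + α³.
Reduce using α⁷ ≡ α⁵ + α⁴ + α³ + 1 (mod α⁷ + α⁵ + α⁴ + α³ + 1).
Reduced: α⁶ + α⁵ + α⁴ + α³ + α².

1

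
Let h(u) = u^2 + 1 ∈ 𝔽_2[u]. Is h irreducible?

No

Check for roots in 𝔽_2: h(0) = 1; h(1) = 0 → root.
h(1) = 0, so (u − 1) divides h(u); h is reducible.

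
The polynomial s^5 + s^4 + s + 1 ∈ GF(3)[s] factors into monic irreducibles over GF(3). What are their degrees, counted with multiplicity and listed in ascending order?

1, 2, 2

Write f(s) = s^5 + s^4 + s + 1.
Roots in GF(3): f(0) = 1; f(1) = 1; f(2) = 0 → root.
Linear factors from roots: (s + 1).
Complete factorization: f(s) = (s + 1)·(s^2 + s + 2)·(s^2 + 2s + 2).
Factor degrees with multiplicity: 1 + 2 + 2 = 5.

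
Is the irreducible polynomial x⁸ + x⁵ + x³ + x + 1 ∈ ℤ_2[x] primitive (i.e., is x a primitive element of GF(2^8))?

Yes

Write f(x) = x⁸ + x⁵ + x³ + x + 1.
|GF(2^8)^×| = 2^8 − 1 = 255. Prime factorization: 255 = 3·5·17.
f is primitive ⇔ x has order 255 in GF(2)[x]/(f), i.e. x^(255/q) ≠ 1 for each prime q | 255.
x^(85) mod f = x⁷ + x⁶ + x⁵ + x³ + x + 1.
x^(51) mod f = x⁴ + x + 1.
x^(15) mod f = x⁷ + x⁶ + x⁵ + 1.
None equal 1, so x has full order 255; f is primitive.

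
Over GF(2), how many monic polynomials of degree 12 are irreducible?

x^(2^12) − x is the product of all monic irreducibles of degree dividing 12; Möbius inversion gives N = (1/12) Σ μ(12/d)·2^d.
Divisors of 12: 1, 2, 3, 4, 6, 12; μ(12/d) for each: 0, 1, 0, -1, -1, 1.
Σ = 2^2 − 2^4 − 2^6 + 2^12 = 4020.
N = 4020/12 = 335.

335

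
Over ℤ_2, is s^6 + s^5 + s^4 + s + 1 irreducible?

Write P(s) = s^6 + s^5 + s^4 + s + 1.
Check for roots in ℤ_2: P(0) = 1; P(1) = 1.
No roots, so no linear factors.
Monic irreducibles of degree 2 over GF(2): s^2 + s + 1.
None of them divide P (all give nonzero remainder).
Monic irreducibles of degree 3 over GF(2): s^3 + s + 1, s^3 + s^2 + 1.
None of them divide P (all give nonzero remainder).
No irreducible factor of degree ≤ 3 exists, so P is irreducible over GF(2).

Yes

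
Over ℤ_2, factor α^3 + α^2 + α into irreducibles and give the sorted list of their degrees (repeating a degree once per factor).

Write h(α) = α^3 + α^2 + α.
Roots in ℤ_2: h(0) = 0 → root; h(1) = 1.
Linear factors from roots: (α).
Complete factorization: h(α) = (α)·(α^2 + α + 1).
Factor degrees with multiplicity: 1 + 2 = 3.

1, 2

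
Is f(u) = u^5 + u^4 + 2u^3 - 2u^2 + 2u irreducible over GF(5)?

Check for roots in GF(5): f(0) = 0 → root; f(1) = 4; f(2) = 0 → root; f(3) = 1; f(4) = 4.
f(0) = 0, so (u) divides f(u); f is reducible.

No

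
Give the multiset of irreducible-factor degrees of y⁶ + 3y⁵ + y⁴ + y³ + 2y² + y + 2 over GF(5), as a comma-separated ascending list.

6

Write g(y) = y⁶ + 3y⁵ + y⁴ + y³ + 2y² + y + 2.
Roots in GF(5): g(0) = 2; g(1) = 1; g(2) = 1; g(3) = 4; g(4) = 1.
Complete factorization: g(y) = (y⁶ + 3y⁵ + y⁴ + y³ + 2y² + y + 2).
Factor degrees with multiplicity: 6 = 6.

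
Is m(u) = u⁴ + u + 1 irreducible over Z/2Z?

Check for roots in Z/2Z: m(0) = 1; m(1) = 1.
No roots, so no linear factors.
Monic irreducibles of degree 2 over GF(2): u² + u + 1.
None of them divide m (all give nonzero remainder).
No irreducible factor of degree ≤ 2 exists, so m is irreducible over GF(2).

Yes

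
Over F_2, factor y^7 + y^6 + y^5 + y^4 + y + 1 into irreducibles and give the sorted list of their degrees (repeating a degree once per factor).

Write h(y) = y^7 + y^6 + y^5 + y^4 + y + 1.
Roots in F_2: h(0) = 1; h(1) = 0 → root.
Linear factors from roots: (y + 1).
Complete factorization: h(y) = (y + 1)·(y^3 + y^2 + 1)^2.
Factor degrees with multiplicity: 1 + 3 + 3 = 7.

1, 3, 3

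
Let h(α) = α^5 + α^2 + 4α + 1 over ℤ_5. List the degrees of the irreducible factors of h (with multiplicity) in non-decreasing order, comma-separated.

1, 1, 1, 2

Roots in ℤ_5: h(0) = 1; h(1) = 2; h(2) = 0 → root; h(3) = 0 → root; h(4) = 2.
Linear factors from roots: (α + 3), (α + 2).
Complete factorization: h(α) = (α + 3)·(α + 2)^2·(α^2 + 3α + 3).
Factor degrees with multiplicity: 1 + 1 + 1 + 2 = 5.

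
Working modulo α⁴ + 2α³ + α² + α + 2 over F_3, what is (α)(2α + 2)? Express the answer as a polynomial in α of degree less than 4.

Multiply in F_3[α]: (α)·(2α + 2) = 2α² + 2α.
Reduced: 2α² + 2α.

2α^2 + 2α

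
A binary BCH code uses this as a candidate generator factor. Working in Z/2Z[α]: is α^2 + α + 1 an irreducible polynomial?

Write h(α) = α^2 + α + 1.
Check for roots in Z/2Z: h(0) = 1; h(1) = 1.
No roots. A degree-2 polynomial over a field with no linear factor is irreducible.

Yes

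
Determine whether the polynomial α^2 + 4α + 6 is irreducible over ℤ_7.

Write f(α) = α^2 + 4α + 6.
Check for roots in ℤ_7: f(0) = 6; f(1) = 4; f(2) = 4; f(3) = 6; f(4) = 3; f(5) = 2; f(6) = 3.
No roots. A degree-2 polynomial over a field with no linear factor is irreducible.

Yes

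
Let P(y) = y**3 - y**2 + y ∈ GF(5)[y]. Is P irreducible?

No

Check for roots in GF(5): P(0) = 0 → root; P(1) = 1; P(2) = 1; P(3) = 1; P(4) = 2.
P(0) = 0, so (y) divides P(y); P is reducible.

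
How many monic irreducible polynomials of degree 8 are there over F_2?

30

Gauss's count: N_{2}(8) = (1/8) Σ_{d|8} μ(8/d)·2^d.
Divisors of 8: 1, 2, 4, 8; μ(8/d) for each: 0, 0, -1, 1.
Σ = − 2^4 + 2^8 = 240.
N = 240/8 = 30.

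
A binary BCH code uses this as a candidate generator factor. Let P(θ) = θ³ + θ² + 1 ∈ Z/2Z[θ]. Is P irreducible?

Check for roots in Z/2Z: P(0) = 1; P(1) = 1.
No roots. A degree-3 polynomial over a field with no linear factor is irreducible.

Yes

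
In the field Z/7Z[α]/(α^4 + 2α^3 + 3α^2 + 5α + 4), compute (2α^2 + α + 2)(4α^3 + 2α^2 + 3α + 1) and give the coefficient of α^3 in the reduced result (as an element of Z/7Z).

1

Multiply in Z/7Z[α]: (2α^2 + α + 2)·(4α^3 + 2α^2 + 3α + 1) = α^5 + α^4 + 2α^3 + 2α^2 + 2.
Reduce using α^4 ≡ 5α^3 + 4α^2 + 2α + 3 (mod α^4 + 2α^3 + 3α^2 + 5α + 4).
Reduced: α^3 + α + 6.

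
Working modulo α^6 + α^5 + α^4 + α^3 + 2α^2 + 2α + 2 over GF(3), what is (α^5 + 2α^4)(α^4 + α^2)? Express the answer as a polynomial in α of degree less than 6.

Multiply in GF(3)[α]: (α^5 + 2α^4)·(α^4 + α^2) = α^9 + 2α^8 + α^7 + 2α^6.
Reduce using α^6 ≡ 2α^5 + 2α^4 + 2α^3 + α^2 + α + 1 (mod α^6 + α^5 + α^4 + α^3 + 2α^2 + 2α + 2).
Reduced: 2α^4 + α^2 + 1.

2α^4 + α^2 + 1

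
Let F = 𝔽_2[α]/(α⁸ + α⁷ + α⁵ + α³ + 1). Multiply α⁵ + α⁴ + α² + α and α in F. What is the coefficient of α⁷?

0

Multiply in 𝔽_2[α]: (α⁵ + α⁴ + α² + α)·(α) = α⁶ + α⁵ + α³ + α².
Reduced: α⁶ + α⁵ + α³ + α².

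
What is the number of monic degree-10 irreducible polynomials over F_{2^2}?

104754

Gauss's count: N_{4}(10) = (1/10) Σ_{d|10} μ(10/d)·4^d.
Divisors of 10: 1, 2, 5, 10; μ(10/d) for each: 1, -1, -1, 1.
Σ = 4^1 − 4^2 − 4^5 + 4^10 = 1047540.
N = 1047540/10 = 104754.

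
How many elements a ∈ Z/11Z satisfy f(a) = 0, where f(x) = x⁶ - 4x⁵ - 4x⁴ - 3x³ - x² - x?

Evaluate at each of the 11 elements of Z/11Z:
f(0) = 0 → root; f(1) = 10; f(2) = 7; f(3) = 0 → root; f(4) = 7; f(5) = 0 → root; f(6) = 9; f(7) = 0 → root; f(8) = 0 → root; f(9) = 7; f(10) = 4.
Roots: {0, 3, 5, 7, 8}.

5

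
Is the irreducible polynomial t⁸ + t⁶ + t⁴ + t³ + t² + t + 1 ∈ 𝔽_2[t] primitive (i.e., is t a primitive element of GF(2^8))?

Yes

Write f(t) = t⁸ + t⁶ + t⁴ + t³ + t² + t + 1.
|GF(2^8)^×| = 2^8 − 1 = 255. Prime factorization: 255 = 3·5·17.
f is primitive ⇔ t has order 255 in GF(2)[t]/(f), i.e. t^(255/q) ≠ 1 for each prime q | 255.
t^(85) mod f = t⁴ + t³ + t.
t^(51) mod f = t⁶ + t³.
t^(15) mod f = t⁶ + t + 1.
None equal 1, so t has full order 255; f is primitive.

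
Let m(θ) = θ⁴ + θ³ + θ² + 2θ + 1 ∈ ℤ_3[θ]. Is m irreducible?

No

Check for roots in ℤ_3: m(0) = 1; m(1) = 0 → root; m(2) = 0 → root.
m(1) = 0, so (θ − 1) divides m(θ); m is reducible.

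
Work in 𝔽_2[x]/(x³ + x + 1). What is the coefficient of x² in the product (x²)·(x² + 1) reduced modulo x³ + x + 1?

0

Multiply in 𝔽_2[x]: (x²)·(x² + 1) = x⁴ + x².
Reduce using x³ ≡ x + 1 (mod x³ + x + 1).
Reduced: x.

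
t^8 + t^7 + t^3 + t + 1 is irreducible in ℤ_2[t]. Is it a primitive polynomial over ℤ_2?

Write f(t) = t^8 + t^7 + t^3 + t + 1.
|GF(2^8)^×| = 2^8 − 1 = 255. Prime factorization: 255 = 3·5·17.
f is primitive ⇔ t has order 255 in GF(2)[t]/(f), i.e. t^(255/q) ≠ 1 for each prime q | 255.
t^(85) mod f = 1
t^(51) mod f = t^4 + t^3 + t^2 + t.
t^(15) mod f = t^6 + t^4 + t^2 + 1.
Since t^(85) = 1, the order of t divides 85 < 255; not primitive.

No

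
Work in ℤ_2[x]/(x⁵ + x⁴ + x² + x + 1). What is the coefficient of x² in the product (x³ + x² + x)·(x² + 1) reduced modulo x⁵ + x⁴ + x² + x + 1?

Multiply in ℤ_2[x]: (x³ + x² + x)·(x² + 1) = x⁵ + x⁴ + x² + x.
Reduce using x⁵ ≡ x⁴ + x² + x + 1 (mod x⁵ + x⁴ + x² + x + 1).
Reduced: 1.

0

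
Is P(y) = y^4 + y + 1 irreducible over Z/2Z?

Yes

Check for roots in Z/2Z: P(0) = 1; P(1) = 1.
No roots, so no linear factors.
Monic irreducibles of degree 2 over GF(2): y^2 + y + 1.
None of them divide P (all give nonzero remainder).
No irreducible factor of degree ≤ 2 exists, so P is irreducible over GF(2).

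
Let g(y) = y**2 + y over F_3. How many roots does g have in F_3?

2

Evaluate at each of the 3 elements of F_3:
g(0) = 0 → root; g(1) = 2; g(2) = 0 → root.
Roots: {0, 2}.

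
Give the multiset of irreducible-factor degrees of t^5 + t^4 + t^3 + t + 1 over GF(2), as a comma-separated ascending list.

Write f(t) = t^5 + t^4 + t^3 + t + 1.
Roots in GF(2): f(0) = 1; f(1) = 1.
Complete factorization: f(t) = (t^5 + t^4 + t^3 + t + 1).
Factor degrees with multiplicity: 5 = 5.

5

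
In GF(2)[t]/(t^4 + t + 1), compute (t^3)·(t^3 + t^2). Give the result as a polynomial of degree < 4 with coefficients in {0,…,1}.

Multiply in GF(2)[t]: (t^3)·(t^3 + t^2) = t^6 + t^5.
Reduce using t^4 ≡ t + 1 (mod t^4 + t + 1).
Reduced: t^3 + t.

t^3 + t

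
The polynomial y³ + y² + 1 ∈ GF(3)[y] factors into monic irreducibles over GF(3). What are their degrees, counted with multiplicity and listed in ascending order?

Write g(y) = y³ + y² + 1.
Roots in GF(3): g(0) = 1; g(1) = 0 → root; g(2) = 1.
Linear factors from roots: (y - 1).
Complete factorization: g(y) = (y - 1)·(y² - y - 1).
Factor degrees with multiplicity: 1 + 2 = 3.

1, 2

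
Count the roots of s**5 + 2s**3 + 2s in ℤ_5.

3

Write h(s) = s**5 + 2s**3 + 2s.
Evaluate at each of the 5 elements of ℤ_5:
h(0) = 0 → root; h(1) = 0 → root; h(2) = 2; h(3) = 3; h(4) = 0 → root.
Roots: {0, 1, 4}.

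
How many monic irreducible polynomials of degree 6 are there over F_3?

116

Gauss's count: N_{3}(6) = (1/6) Σ_{d|6} μ(6/d)·3^d.
Divisors of 6: 1, 2, 3, 6; μ(6/d) for each: 1, -1, -1, 1.
Σ = 3^1 − 3^2 − 3^3 + 3^6 = 696.
N = 696/6 = 116.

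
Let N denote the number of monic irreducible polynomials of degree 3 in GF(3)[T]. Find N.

x^(3^3) − x is the product of all monic irreducibles of degree dividing 3; Möbius inversion gives N = (1/3) Σ μ(3/d)·3^d.
Divisors of 3: 1, 3; μ(3/d) for each: -1, 1.
Σ = − 3^1 + 3^3 = 24.
N = 24/3 = 8.

8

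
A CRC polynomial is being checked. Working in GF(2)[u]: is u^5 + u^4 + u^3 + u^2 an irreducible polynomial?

Write h(u) = u^5 + u^4 + u^3 + u^2.
Check for roots in GF(2): h(0) = 0 → root; h(1) = 0 → root.
h(0) = 0, so (u) divides h(u); h is reducible.

No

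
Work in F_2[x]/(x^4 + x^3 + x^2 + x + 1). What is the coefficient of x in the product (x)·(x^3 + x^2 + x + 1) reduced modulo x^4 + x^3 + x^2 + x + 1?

Multiply in F_2[x]: (x)·(x^3 + x^2 + x + 1) = x^4 + x^3 + x^2 + x.
Reduce using x^4 ≡ x^3 + x^2 + x + 1 (mod x^4 + x^3 + x^2 + x + 1).
Reduced: 1.

0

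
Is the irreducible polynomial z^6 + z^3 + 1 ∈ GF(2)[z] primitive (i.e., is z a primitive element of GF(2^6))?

No

Write f(z) = z^6 + z^3 + 1.
|GF(2^6)^×| = 2^6 − 1 = 63. Prime factorization: 63 = 3^2·7.
f is primitive ⇔ z has order 63 in GF(2)[z]/(f), i.e. z^(63/q) ≠ 1 for each prime q | 63.
z^(21) mod f = z^3.
z^(9) mod f = 1
Since z^(9) = 1, the order of z divides 9 < 63; not primitive.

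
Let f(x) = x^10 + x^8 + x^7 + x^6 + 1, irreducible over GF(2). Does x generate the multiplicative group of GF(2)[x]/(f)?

No

|GF(2^10)^×| = 2^10 − 1 = 1023. Prime factorization: 1023 = 3·11·31.
f is primitive ⇔ x has order 1023 in GF(2)[x]/(f), i.e. x^(1023/q) ≠ 1 for each prime q | 1023.
x^(341) mod f = 1
x^(93) mod f = x^5 + x^4 + 1.
x^(33) mod f = x^9 + x^7 + x^6 + x^3 + x^2 + x.
Since x^(341) = 1, the order of x divides 341 < 1023; not primitive.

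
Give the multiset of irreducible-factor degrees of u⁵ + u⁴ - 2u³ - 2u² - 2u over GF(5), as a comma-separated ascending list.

Write h(u) = u⁵ + u⁴ - 2u³ - 2u² - 2u.
Roots in GF(5): h(0) = 0 → root; h(1) = 1; h(2) = 0 → root; h(3) = 1; h(4) = 2.
Linear factors from roots: (u), (u - 2).
Complete factorization: h(u) = (u)·(u - 2)·(u³ - 2u² - u + 1).
Factor degrees with multiplicity: 1 + 1 + 3 = 5.

1, 1, 3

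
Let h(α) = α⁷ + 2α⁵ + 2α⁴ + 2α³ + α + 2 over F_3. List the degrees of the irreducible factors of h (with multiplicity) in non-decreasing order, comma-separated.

7

Roots in F_3: h(0) = 2; h(1) = 1; h(2) = 1.
Complete factorization: h(α) = (α⁷ + 2α⁵ + 2α⁴ + 2α³ + α + 2).
Factor degrees with multiplicity: 7 = 7.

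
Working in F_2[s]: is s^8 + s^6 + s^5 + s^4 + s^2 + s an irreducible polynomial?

Write m(s) = s^8 + s^6 + s^5 + s^4 + s^2 + s.
Check for roots in F_2: m(0) = 0 → root; m(1) = 0 → root.
m(0) = 0, so (s) divides m(s); m is reducible.

No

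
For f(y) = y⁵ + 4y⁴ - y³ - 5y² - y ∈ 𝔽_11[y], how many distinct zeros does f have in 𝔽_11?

5

Evaluate at each of the 11 elements of 𝔽_11:
f(0) = 0 → root; f(1) = 9; f(2) = 0 → root; f(3) = 8; f(4) = 8; f(5) = 2; f(6) = 7; f(7) = 10; f(8) = 0 → root; f(9) = 0 → root; f(10) = 0 → root.
Roots: {0, 2, 8, 9, 10}.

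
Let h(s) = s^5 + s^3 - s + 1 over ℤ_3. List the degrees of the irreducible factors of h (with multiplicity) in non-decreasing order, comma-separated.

Roots in ℤ_3: h(0) = 1; h(1) = 2; h(2) = 0 → root.
Linear factors from roots: (s + 1).
Complete factorization: h(s) = (s + 1)·(s^2 + s - 1)^2.
Factor degrees with multiplicity: 1 + 2 + 2 = 5.

1, 2, 2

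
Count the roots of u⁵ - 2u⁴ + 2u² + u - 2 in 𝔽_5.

2

Write g(u) = u⁵ - 2u⁴ + 2u² + u - 2.
Evaluate at each of the 5 elements of 𝔽_5:
g(0) = 3; g(1) = 0 → root; g(2) = 3; g(3) = 0 → root; g(4) = 1.
Roots: {1, 3}.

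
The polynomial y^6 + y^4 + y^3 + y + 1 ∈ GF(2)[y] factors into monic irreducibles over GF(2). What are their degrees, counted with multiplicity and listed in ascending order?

6

Write h(y) = y^6 + y^4 + y^3 + y + 1.
Roots in GF(2): h(0) = 1; h(1) = 1.
Complete factorization: h(y) = (y^6 + y^4 + y^3 + y + 1).
Factor degrees with multiplicity: 6 = 6.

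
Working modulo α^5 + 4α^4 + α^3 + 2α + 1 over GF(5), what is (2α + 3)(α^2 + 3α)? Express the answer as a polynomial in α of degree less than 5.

Multiply in GF(5)[α]: (2α + 3)·(α^2 + 3α) = 2α^3 + 4α^2 + 4α.
Reduced: 2α^3 + 4α^2 + 4α.

2α^3 + 4α^2 + 4α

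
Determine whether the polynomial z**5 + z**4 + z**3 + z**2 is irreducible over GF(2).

Write f(z) = z**5 + z**4 + z**3 + z**2.
Check for roots in GF(2): f(0) = 0 → root; f(1) = 0 → root.
f(0) = 0, so (z) divides f(z); f is reducible.

No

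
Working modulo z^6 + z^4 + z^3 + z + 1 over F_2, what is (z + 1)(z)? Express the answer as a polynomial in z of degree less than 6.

Multiply in F_2[z]: (z + 1)·(z) = z^2 + z.
Reduced: z^2 + z.

z^2 + z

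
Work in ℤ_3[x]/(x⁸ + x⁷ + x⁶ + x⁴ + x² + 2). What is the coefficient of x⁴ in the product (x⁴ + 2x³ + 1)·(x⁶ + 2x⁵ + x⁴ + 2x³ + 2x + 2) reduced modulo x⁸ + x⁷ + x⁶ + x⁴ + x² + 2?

Multiply in ℤ_3[x]: (x⁴ + 2x³ + 1)·(x⁶ + 2x⁵ + x⁴ + 2x³ + 2x + 2) = x¹⁰ + x⁹ + 2x⁸ + x⁷ + 2x⁶ + x⁵ + x⁴ + 2x + 2.
Reduce using x⁸ ≡ 2x⁷ + 2x⁶ + 2x⁴ + 2x² + 1 (mod x⁸ + x⁷ + x⁶ + x⁴ + x² + 2).
Reduced: x⁵ + 2x⁴ + 2x.

2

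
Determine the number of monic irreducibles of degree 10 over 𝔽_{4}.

x^(4^10) − x is the product of all monic irreducibles of degree dividing 10; Möbius inversion gives N = (1/10) Σ μ(10/d)·4^d.
Divisors of 10: 1, 2, 5, 10; μ(10/d) for each: 1, -1, -1, 1.
Σ = 4^1 − 4^2 − 4^5 + 4^10 = 1047540.
N = 1047540/10 = 104754.

104754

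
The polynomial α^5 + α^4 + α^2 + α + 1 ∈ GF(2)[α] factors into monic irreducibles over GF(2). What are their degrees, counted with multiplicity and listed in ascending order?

5

Write g(α) = α^5 + α^4 + α^2 + α + 1.
Roots in GF(2): g(0) = 1; g(1) = 1.
Complete factorization: g(α) = (α^5 + α^4 + α^2 + α + 1).
Factor degrees with multiplicity: 5 = 5.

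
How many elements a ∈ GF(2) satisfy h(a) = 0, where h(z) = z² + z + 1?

Evaluate at each of the 2 elements of GF(2):
h(0) = 1; h(1) = 1.
No element is a root.

0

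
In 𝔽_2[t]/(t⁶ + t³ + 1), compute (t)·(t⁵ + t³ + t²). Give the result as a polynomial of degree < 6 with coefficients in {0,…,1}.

t^4 + 1

Multiply in 𝔽_2[t]: (t)·(t⁵ + t³ + t²) = t⁶ + t⁴ + t³.
Reduce using t⁶ ≡ t³ + 1 (mod t⁶ + t³ + 1).
Reduced: t⁴ + 1.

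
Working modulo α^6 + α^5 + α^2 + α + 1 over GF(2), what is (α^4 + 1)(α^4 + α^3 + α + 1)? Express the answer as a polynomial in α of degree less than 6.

α^5 + α^4 + α^2 + α + 1

Multiply in GF(2)[α]: (α^4 + 1)·(α^4 + α^3 + α + 1) = α^8 + α^7 + α^5 + α^3 + α + 1.
Reduce using α^6 ≡ α^5 + α^2 + α + 1 (mod α^6 + α^5 + α^2 + α + 1).
Reduced: α^5 + α^4 + α^2 + α + 1.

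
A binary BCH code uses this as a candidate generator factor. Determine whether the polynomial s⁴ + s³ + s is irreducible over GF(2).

No

Write h(s) = s⁴ + s³ + s.
Check for roots in GF(2): h(0) = 0 → root; h(1) = 1.
h(0) = 0, so (s) divides h(s); h is reducible.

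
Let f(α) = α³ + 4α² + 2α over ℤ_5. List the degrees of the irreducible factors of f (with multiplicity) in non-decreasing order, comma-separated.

1, 2

Roots in ℤ_5: f(0) = 0 → root; f(1) = 2; f(2) = 3; f(3) = 4; f(4) = 1.
Linear factors from roots: (α).
Complete factorization: f(α) = (α)·(α² + 4α + 2).
Factor degrees with multiplicity: 1 + 2 = 3.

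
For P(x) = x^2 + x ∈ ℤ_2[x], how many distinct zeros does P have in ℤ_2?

2

Evaluate at each of the 2 elements of ℤ_2:
P(0) = 0 → root; P(1) = 0 → root.
Roots: {0, 1}.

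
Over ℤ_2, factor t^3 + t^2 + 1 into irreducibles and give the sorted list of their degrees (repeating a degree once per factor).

3

Write g(t) = t^3 + t^2 + 1.
Roots in ℤ_2: g(0) = 1; g(1) = 1.
Complete factorization: g(t) = (t^3 + t^2 + 1).
Factor degrees with multiplicity: 3 = 3.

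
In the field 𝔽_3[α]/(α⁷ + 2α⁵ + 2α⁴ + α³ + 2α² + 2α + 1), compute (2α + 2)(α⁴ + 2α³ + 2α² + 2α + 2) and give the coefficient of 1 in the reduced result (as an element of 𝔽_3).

Multiply in 𝔽_3[α]: (2α + 2)·(α⁴ + 2α³ + 2α² + 2α + 2) = 2α⁵ + 2α³ + 2α² + 2α + 1.
Reduced: 2α⁵ + 2α³ + 2α² + 2α + 1.

1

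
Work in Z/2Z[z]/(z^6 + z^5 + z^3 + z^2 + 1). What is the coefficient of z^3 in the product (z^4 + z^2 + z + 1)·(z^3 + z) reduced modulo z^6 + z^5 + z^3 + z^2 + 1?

Multiply in Z/2Z[z]: (z^4 + z^2 + z + 1)·(z^3 + z) = z^7 + z^4 + z^2 + z.
Reduce using z^6 ≡ z^5 + z^3 + z^2 + 1 (mod z^6 + z^5 + z^3 + z^2 + 1).
Reduced: z^5 + 1.

0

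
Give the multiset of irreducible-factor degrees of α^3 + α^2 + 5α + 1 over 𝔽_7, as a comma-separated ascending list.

Write h(α) = α^3 + α^2 + 5α + 1.
Complete factorization: h(α) = (α^3 + α^2 + 5α + 1).
Factor degrees with multiplicity: 3 = 3.

3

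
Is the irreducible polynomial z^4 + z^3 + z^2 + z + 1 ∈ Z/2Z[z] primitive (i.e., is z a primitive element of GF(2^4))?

Write f(z) = z^4 + z^3 + z^2 + z + 1.
|GF(2^4)^×| = 2^4 − 1 = 15. Prime factorization: 15 = 3·5.
f is primitive ⇔ z has order 15 in GF(2)[z]/(f), i.e. z^(15/q) ≠ 1 for each prime q | 15.
z^(5) mod f = 1
z^(3) mod f = z^3.
Since z^(5) = 1, the order of z divides 5 < 15; not primitive.

No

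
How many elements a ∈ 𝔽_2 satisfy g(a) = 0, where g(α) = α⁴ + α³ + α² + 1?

1

Evaluate at each of the 2 elements of 𝔽_2:
g(0) = 1; g(1) = 0 → root.
Roots: {1}.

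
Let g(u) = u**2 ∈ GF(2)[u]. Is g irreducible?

Check for roots in GF(2): g(0) = 0 → root; g(1) = 1.
g(0) = 0, so (u) divides g(u); g is reducible.

No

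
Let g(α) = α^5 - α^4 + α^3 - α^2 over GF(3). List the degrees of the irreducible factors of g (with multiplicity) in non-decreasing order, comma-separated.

1, 1, 1, 2

Roots in GF(3): g(0) = 0 → root; g(1) = 0 → root; g(2) = 2.
Linear factors from roots: (α), (α - 1).
Complete factorization: g(α) = (α - 1)·(α)^2·(α^2 + 1).
Factor degrees with multiplicity: 1 + 1 + 1 + 2 = 5.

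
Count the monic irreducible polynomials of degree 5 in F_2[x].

x^(2^5) − x is the product of all monic irreducibles of degree dividing 5; Möbius inversion gives N = (1/5) Σ μ(5/d)·2^d.
Divisors of 5: 1, 5; μ(5/d) for each: -1, 1.
Σ = − 2^1 + 2^5 = 30.
N = 30/5 = 6.

6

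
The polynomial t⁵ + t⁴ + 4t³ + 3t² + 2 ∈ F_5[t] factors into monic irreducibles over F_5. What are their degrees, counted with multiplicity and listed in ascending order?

2, 3

Write f(t) = t⁵ + t⁴ + 4t³ + 3t² + 2.
Roots in F_5: f(0) = 2; f(1) = 1; f(2) = 4; f(3) = 1; f(4) = 1.
Complete factorization: f(t) = (t² + t + 2)·(t³ + 2t + 1).
Factor degrees with multiplicity: 2 + 3 = 5.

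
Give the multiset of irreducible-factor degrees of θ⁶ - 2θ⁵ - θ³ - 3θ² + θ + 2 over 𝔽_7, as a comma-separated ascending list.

Write g(θ) = θ⁶ - 2θ⁵ - θ³ - 3θ² + θ + 2.
Complete factorization: g(θ) = (θ⁶ - 2θ⁵ - θ³ - 3θ² + θ + 2).
Factor degrees with multiplicity: 6 = 6.

6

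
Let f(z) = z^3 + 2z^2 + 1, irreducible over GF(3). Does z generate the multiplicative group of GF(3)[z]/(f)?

Yes

|GF(3^3)^×| = 3^3 − 1 = 26. Prime factorization: 26 = 2·13.
f is primitive ⇔ z has order 26 in GF(3)[z]/(f), i.e. z^(26/q) ≠ 1 for each prime q | 26.
z^(13) mod f = 2.
z^(2) mod f = z^2.
None equal 1, so z has full order 26; f is primitive.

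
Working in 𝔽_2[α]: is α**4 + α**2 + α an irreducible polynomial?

Write P(α) = α**4 + α**2 + α.
Check for roots in 𝔽_2: P(0) = 0 → root; P(1) = 1.
P(0) = 0, so (α) divides P(α); P is reducible.

No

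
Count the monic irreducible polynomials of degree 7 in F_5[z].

Gauss's count: N_{5}(7) = (1/7) Σ_{d|7} μ(7/d)·5^d.
Divisors of 7: 1, 7; μ(7/d) for each: -1, 1.
Σ = − 5^1 + 5^7 = 78120.
N = 78120/7 = 11160.

11160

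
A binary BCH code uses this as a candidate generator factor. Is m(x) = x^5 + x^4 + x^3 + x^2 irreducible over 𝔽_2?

No

Check for roots in 𝔽_2: m(0) = 0 → root; m(1) = 0 → root.
m(0) = 0, so (x) divides m(x); m is reducible.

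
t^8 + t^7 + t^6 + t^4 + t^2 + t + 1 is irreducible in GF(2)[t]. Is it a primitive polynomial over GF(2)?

No

Write f(t) = t^8 + t^7 + t^6 + t^4 + t^2 + t + 1.
|GF(2^8)^×| = 2^8 − 1 = 255. Prime factorization: 255 = 3·5·17.
f is primitive ⇔ t has order 255 in GF(2)[t]/(f), i.e. t^(255/q) ≠ 1 for each prime q | 255.
t^(85) mod f = 1
t^(51) mod f = 1
t^(15) mod f = t^7 + t^4 + t^3 + t^2 + t.
Since t^(85) = 1, the order of t divides 85 < 255; not primitive.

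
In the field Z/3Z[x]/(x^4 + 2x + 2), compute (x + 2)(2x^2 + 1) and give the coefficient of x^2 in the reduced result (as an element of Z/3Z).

1

Multiply in Z/3Z[x]: (x + 2)·(2x^2 + 1) = 2x^3 + x^2 + x + 2.
Reduced: 2x^3 + x^2 + x + 2.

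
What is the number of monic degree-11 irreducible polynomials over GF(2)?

x^(2^11) − x is the product of all monic irreducibles of degree dividing 11; Möbius inversion gives N = (1/11) Σ μ(11/d)·2^d.
Divisors of 11: 1, 11; μ(11/d) for each: -1, 1.
Σ = − 2^1 + 2^11 = 2046.
N = 2046/11 = 186.

186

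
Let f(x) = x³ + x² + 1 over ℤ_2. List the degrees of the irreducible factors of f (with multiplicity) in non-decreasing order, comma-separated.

3

Roots in ℤ_2: f(0) = 1; f(1) = 1.
Complete factorization: f(x) = (x³ + x² + 1).
Factor degrees with multiplicity: 3 = 3.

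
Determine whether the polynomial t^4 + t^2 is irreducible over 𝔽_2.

Write m(t) = t^4 + t^2.
Check for roots in 𝔽_2: m(0) = 0 → root; m(1) = 0 → root.
m(0) = 0, so (t) divides m(t); m is reducible.

No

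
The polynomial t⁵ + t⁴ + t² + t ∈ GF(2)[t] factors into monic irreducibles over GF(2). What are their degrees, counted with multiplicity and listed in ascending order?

Write g(t) = t⁵ + t⁴ + t² + t.
Roots in GF(2): g(0) = 0 → root; g(1) = 0 → root.
Linear factors from roots: (t), (t + 1).
Complete factorization: g(t) = (t)·(t + 1)^2·(t² + t + 1).
Factor degrees with multiplicity: 1 + 1 + 1 + 2 = 5.

1, 1, 1, 2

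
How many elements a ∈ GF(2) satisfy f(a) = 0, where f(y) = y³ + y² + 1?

0

Evaluate at each of the 2 elements of GF(2):
f(0) = 1; f(1) = 1.
No element is a root.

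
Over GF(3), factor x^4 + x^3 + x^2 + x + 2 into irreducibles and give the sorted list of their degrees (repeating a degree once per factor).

Write f(x) = x^4 + x^3 + x^2 + x + 2.
Roots in GF(3): f(0) = 2; f(1) = 0 → root; f(2) = 2.
Linear factors from roots: (x + 2).
Complete factorization: f(x) = (x + 2)·(x^3 + 2x^2 + 1).
Factor degrees with multiplicity: 1 + 3 = 4.

1, 3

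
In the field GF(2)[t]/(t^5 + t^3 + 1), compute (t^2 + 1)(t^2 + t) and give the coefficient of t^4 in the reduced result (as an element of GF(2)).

1

Multiply in GF(2)[t]: (t^2 + 1)·(t^2 + t) = t^4 + t^3 + t^2 + t.
Reduced: t^4 + t^3 + t^2 + t.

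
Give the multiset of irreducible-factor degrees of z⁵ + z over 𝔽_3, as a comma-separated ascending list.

Write g(z) = z⁵ + z.
Roots in 𝔽_3: g(0) = 0 → root; g(1) = 2; g(2) = 1.
Linear factors from roots: (z).
Complete factorization: g(z) = (z)·(z² + z + 2)·(z² + 2z + 2).
Factor degrees with multiplicity: 1 + 2 + 2 = 5.

1, 2, 2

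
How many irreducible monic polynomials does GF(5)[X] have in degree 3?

40

By the necklace-counting formula, N_5(3) = (1/3) Σ_{d|3} μ(3/d)·5^d.
Divisors of 3: 1, 3; μ(3/d) for each: -1, 1.
Σ = − 5^1 + 5^3 = 120.
N = 120/3 = 40.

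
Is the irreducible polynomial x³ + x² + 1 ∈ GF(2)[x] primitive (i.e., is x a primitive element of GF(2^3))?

Yes

Write f(x) = x³ + x² + 1.
|GF(2^3)^×| = 2^3 − 1 = 7. Prime factorization: 7 = 7.
f is primitive ⇔ x has order 7 in GF(2)[x]/(f), i.e. x^(7/q) ≠ 1 for each prime q | 7.
x^(1) mod f = x.
None equal 1, so x has full order 7; f is primitive.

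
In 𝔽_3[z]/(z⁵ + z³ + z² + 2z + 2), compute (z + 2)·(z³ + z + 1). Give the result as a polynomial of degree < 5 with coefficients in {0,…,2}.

Multiply in 𝔽_3[z]: (z + 2)·(z³ + z + 1) = z⁴ + 2z³ + z² + 2.
Reduced: z⁴ + 2z³ + z² + 2.

z^4 + 2z^3 + z^2 + 2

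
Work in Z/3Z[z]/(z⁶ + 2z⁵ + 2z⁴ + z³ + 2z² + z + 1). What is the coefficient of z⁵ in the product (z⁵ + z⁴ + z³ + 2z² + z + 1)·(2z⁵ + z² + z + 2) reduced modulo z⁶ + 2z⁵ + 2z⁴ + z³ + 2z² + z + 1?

1

Multiply in Z/3Z[z]: (z⁵ + z⁴ + z³ + 2z² + z + 1)·(2z⁵ + z² + z + 2) = 2z¹⁰ + 2z⁹ + 2z⁸ + 2z⁷ + z⁶ + 2z⁴ + 2z³ + 2.
Reduce using z⁶ ≡ z⁵ + z⁴ + 2z³ + z² + 2z + 2 (mod z⁶ + 2z⁵ + 2z⁴ + z³ + 2z² + z + 1).
Reduced: z⁵ + 2z⁴ + z³ + 2z² + 2z + 1.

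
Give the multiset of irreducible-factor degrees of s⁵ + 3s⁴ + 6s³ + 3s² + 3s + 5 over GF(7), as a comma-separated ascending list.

Write g(s) = s⁵ + 3s⁴ + 6s³ + 3s² + 3s + 5.
Linear factors from roots: (s + 6), (s + 2).
Complete factorization: g(s) = (s + 2)·(s + 6)·(s³ + 2s² + 6s + 1).
Factor degrees with multiplicity: 1 + 1 + 3 = 5.

1, 1, 3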